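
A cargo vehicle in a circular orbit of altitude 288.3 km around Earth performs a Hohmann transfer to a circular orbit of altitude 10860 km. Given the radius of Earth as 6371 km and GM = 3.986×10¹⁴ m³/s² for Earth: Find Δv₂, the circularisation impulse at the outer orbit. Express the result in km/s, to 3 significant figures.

Δv ≈ 1.22 km/s

r₁ = 6371 + 288.3 = 6659.3 km = 6.6593×10⁶ m.
r₂ = 6371 + 10860 = 17231 km = 1.7231×10⁷ m.
Transfer ellipse a_t = (r₁ + r₂)/2 = 1.195×10⁷ m.
At r₁: circular v_c1 = √(μ/r₁) = 7737 m/s; transfer-perigee v_p = √[μ(2/r₁ − 1/a_t)] = 9292 m/s.
At r₂: circular v_c2 = √(μ/r₂) = 4810 m/s; transfer-apogee v_a = √[μ(2/r₂ − 1/a_t)] = 3591 m/s.
Δv₂ = v_c2 − v_a = 1219 m/s.
= 1.219 km/s.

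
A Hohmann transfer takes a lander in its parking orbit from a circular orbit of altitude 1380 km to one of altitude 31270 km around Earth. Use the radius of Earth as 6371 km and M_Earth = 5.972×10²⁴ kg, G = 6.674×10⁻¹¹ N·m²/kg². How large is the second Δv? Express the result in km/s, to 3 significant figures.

Δv ≈ 1.35 km/s

μ = GM = 6.674×10⁻¹¹ × 5.972×10²⁴ = 3.986×10¹⁴ m³/s².
r₁ = 6371 + 1380 = 7751.0 km = 7.7510×10⁶ m.
r₂ = 6371 + 31270 = 37641 km = 3.7641×10⁷ m.
Transfer ellipse a_t = (r₁ + r₂)/2 = 2.270×10⁷ m.
At r₁: circular v_c1 = √(μ/r₁) = 7171 m/s; transfer-perigee v_p = √[μ(2/r₁ − 1/a_t)] = 9235 m/s.
At r₂: circular v_c2 = √(μ/r₂) = 3254 m/s; transfer-apogee v_a = √[μ(2/r₂ − 1/a_t)] = 1902 m/s.
Δv₂ = v_c2 − v_a = 1352 m/s.
= 1.352 km/s.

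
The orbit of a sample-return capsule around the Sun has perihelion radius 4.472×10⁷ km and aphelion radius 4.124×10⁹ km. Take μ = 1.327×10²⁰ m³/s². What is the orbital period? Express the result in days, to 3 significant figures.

Semi-major axis a = (r_p + r_a)/2 = (4.4720×10⁷ + 4.1240×10⁹)/2 = 2.0844×10⁹ km = 2.084×10¹² m.
By Kepler's third law T = 2π√(a³/μ) = 2π × 2.612×10⁸ = 1.641×10⁹ s.
= 19000 days.

T ≈ 19000 days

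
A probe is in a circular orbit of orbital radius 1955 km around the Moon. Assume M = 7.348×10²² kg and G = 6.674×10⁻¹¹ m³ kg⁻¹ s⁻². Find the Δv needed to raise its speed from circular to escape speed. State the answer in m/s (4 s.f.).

Δv ≈ 656.0 m/s

μ = GM = 6.674×10⁻¹¹ × 7.348×10²² = 4.904×10¹² m³/s².
r = 1955 km = 1.955×10⁶ m.
Circular speed v_c = √(μ/r) = 1584 m/s.
Escape speed v_esc = √(2μ/r) = √2 × v_c = 2240 m/s.
Δv = v_esc − v_c = 656.0 m/s.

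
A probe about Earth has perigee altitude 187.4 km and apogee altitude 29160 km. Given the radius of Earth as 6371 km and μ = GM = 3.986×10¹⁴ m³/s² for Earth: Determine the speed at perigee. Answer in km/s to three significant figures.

r_p = 6371 + 187.4 = 6558.4 km = 6.5584×10⁶ m.
r_a = 6371 + 29160 = 35531 km = 3.5531×10⁷ m.
Semi-major axis a = (r_p + r_a)/2 = 21045 km = 2.104×10⁷ m.
Vis-viva: v² = μ(2/r − 1/a) = 3.986×10¹⁴ × (3.050×10⁻⁷ − 4.752×10⁻⁸) = 1.026×10⁸ m²/s².
v = 10130 m/s = 10.13 km/s.

v ≈ 10.1 km/s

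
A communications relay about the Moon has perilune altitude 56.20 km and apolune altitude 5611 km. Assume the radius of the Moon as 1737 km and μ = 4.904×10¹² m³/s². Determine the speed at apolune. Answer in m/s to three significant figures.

v ≈ 512 m/s

r_p = 1737 + 56.20 = 1793.2 km = 1.7932×10⁶ m.
r_a = 1737 + 5611 = 7348.0 km = 7.3480×10⁶ m.
Semi-major axis a = (r_p + r_a)/2 = 4570.6 km = 4.571×10⁶ m.
Vis-viva: v² = μ(2/r − 1/a) = 4.904×10¹² × (2.722×10⁻⁷ − 2.188×10⁻⁷) = 2.618×10⁵ m²/s².
v = 511.7 m/s.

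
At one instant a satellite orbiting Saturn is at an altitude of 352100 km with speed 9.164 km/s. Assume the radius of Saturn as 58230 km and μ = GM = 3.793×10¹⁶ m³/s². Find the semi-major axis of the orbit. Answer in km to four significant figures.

r = 58230 + 352100 = 4.1033×10⁵ km = 4.103×10⁸ m.
Vis-viva rearranged: 1/a = 2/r − v²/μ = 4.874×10⁻⁹ − 2.214×10⁻⁹ = 2.660×10⁻⁹ m⁻¹.
a = 3.759×10⁸ m = 3.7593×10⁵ km.

a ≈ 3.759×10⁵ km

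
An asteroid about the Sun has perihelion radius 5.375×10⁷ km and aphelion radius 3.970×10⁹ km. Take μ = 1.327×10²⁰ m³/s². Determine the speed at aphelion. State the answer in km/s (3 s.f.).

v ≈ 0.945 km/s

Semi-major axis a = (r_p + r_a)/2 = 2.0119×10⁹ km = 2.012×10¹² m.
Vis-viva: v² = μ(2/r − 1/a) = 1.327×10²⁰ × (5.038×10⁻¹³ − 4.970×10⁻¹³) = 8.930×10⁵ m²/s².
v = 945.0 m/s = 0.945 km/s.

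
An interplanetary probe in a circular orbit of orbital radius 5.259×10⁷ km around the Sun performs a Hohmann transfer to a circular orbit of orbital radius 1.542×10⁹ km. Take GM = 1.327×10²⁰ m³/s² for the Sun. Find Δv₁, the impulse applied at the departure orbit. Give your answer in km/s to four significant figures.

Δv ≈ 19.63 km/s

r₁ = 5.259×10⁷ km = 5.259×10¹⁰ m.
r₂ = 1.542×10⁹ km = 1.542×10¹² m.
Transfer ellipse a_t = (r₁ + r₂)/2 = 7.973×10¹¹ m.
At r₁: circular v_c1 = √(μ/r₁) = 50230 m/s; transfer-perihelion v_p = √[μ(2/r₁ − 1/a_t)] = 69860 m/s.
Δv₁ = v_p − v_c1 = 19630 m/s.
= 19.63 km/s.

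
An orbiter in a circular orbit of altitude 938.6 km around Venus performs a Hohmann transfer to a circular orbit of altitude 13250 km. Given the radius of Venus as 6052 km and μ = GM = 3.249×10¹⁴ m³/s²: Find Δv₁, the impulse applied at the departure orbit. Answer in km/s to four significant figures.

Δv ≈ 1.443 km/s

r₁ = 6052 + 938.6 = 6990.6 km = 6.9906×10⁶ m.
r₂ = 6052 + 13250 = 19302 km = 1.9302×10⁷ m.
Transfer ellipse a_t = (r₁ + r₂)/2 = 1.315×10⁷ m.
At r₁: circular v_c1 = √(μ/r₁) = 6817 m/s; transfer-periapsis v_p = √[μ(2/r₁ − 1/a_t)] = 8261 m/s.
Δv₁ = v_p − v_c1 = 1443 m/s.
= 1.443 km/s.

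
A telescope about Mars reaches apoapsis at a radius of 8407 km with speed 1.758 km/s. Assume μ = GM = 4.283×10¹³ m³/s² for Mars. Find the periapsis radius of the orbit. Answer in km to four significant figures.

periapsis radius ≈ 3660 km

r_a = 8.407×10⁶ m.
Specific energy ε = v²/2 − μ/r = -3.549×10⁶ J/kg, so a = −μ/(2ε) = 6.034×10⁶ m.
The apsides satisfy r_p + r_a = 2a, so the periapsis radius is 2a − r_a = 3.660×10⁶ m = 3660.2 km.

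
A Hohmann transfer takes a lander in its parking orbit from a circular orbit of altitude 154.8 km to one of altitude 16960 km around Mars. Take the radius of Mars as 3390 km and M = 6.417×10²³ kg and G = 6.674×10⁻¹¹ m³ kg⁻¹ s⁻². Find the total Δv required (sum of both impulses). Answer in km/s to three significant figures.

Δv_total ≈ 1.72 km/s

μ = GM = 6.674×10⁻¹¹ × 6.417×10²³ = 4.283×10¹³ m³/s².
r₁ = 3390 + 154.8 = 3544.8 km = 3.5448×10⁶ m.
r₂ = 3390 + 16960 = 20350 km = 2.0350×10⁷ m.
Transfer ellipse a_t = (r₁ + r₂)/2 = 1.195×10⁷ m.
At r₁: circular v_c1 = √(μ/r₁) = 3476 m/s; transfer-periapsis v_p = √[μ(2/r₁ − 1/a_t)] = 4536 m/s.
Δv₁ = v_p − v_c1 = 1061 m/s.
At r₂: circular v_c2 = √(μ/r₂) = 1451 m/s; transfer-apoapsis v_a = √[μ(2/r₂ − 1/a_t)] = 790.2 m/s.
Δv₂ = v_c2 − v_a = 660.5 m/s.
Total Δv = Δv₁ + Δv₂ = 1721 m/s = 1.721 km/s.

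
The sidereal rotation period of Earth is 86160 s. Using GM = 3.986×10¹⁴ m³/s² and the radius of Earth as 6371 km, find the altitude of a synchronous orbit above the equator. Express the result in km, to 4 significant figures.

h_sync ≈ 35790 km

A synchronous orbit has period T, so by Kepler's third law a = (μT²/4π²)^(1/3).
μT²/4π² = 3.986×10¹⁴ × (8.616×10⁴)² / 39.48 = 7.495×10²² m³.
a = 4.216×10⁷ m = 42163 km.
Altitude h = a − R = 42163 − 6371 = 35792 km.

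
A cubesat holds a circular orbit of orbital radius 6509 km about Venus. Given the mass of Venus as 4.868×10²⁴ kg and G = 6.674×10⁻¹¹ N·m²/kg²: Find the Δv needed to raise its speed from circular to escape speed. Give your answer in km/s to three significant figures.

μ = GM = 6.674×10⁻¹¹ × 4.868×10²⁴ = 3.249×10¹⁴ m³/s².
r = 6509 km = 6.509×10⁶ m.
Circular speed v_c = √(μ/r) = 7065 m/s.
Escape speed v_esc = √(2μ/r) = √2 × v_c = 9991 m/s.
Δv = v_esc − v_c = 2926 m/s = 2.926 km/s.

Δv ≈ 2.93 km/s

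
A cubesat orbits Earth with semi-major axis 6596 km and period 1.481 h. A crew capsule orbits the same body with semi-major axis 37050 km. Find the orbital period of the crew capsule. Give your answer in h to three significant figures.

Kepler's third law: T² ∝ a³, so T₂ = T₁ (a₂/a₁)^(3/2).
a₂/a₁ = 5.617, (a₂/a₁)^(3/2) = 13.31.
T₂ = 1.481 × 13.31 = 19.72 h.

T₂ ≈ 19.7 h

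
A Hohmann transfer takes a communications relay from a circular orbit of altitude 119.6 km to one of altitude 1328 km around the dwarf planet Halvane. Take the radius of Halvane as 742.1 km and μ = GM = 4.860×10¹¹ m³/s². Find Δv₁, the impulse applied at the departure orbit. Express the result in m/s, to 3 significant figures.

Δv ≈ 141 m/s

r₁ = 742.1 + 119.6 = 861.70 km = 8.6170×10⁵ m.
r₂ = 742.1 + 1328 = 2070.1 km = 2.0701×10⁶ m.
Transfer ellipse a_t = (r₁ + r₂)/2 = 1.466×10⁶ m.
At r₁: circular v_c1 = √(μ/r₁) = 751.0 m/s; transfer-periapsis v_p = √[μ(2/r₁ − 1/a_t)] = 892.4 m/s.
Δv₁ = v_p − v_c1 = 141.4 m/s.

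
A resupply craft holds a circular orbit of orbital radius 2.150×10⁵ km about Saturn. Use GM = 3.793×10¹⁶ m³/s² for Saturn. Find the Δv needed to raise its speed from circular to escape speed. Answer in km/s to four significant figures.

Δv ≈ 5.502 km/s

r = 2.150×10⁵ km = 2.150×10⁸ m.
Circular speed v_c = √(μ/r) = 13280 m/s.
Escape speed v_esc = √(2μ/r) = √2 × v_c = 18780 m/s.
Δv = v_esc − v_c = 5502 m/s = 5.502 km/s.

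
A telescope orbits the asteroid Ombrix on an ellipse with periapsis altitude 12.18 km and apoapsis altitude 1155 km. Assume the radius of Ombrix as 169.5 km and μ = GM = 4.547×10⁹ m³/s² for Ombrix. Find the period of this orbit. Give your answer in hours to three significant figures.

r_p = 169.5 + 12.18 = 181.68 km = 1.8168×10⁵ m.
r_a = 169.5 + 1155 = 1324.5 km = 1.3245×10⁶ m.
Semi-major axis a = (r_p + r_a)/2 = (181.68 + 1324.5)/2 = 753.09 km = 7.531×10⁵ m.
By Kepler's third law T = 2π√(a³/μ) = 2π × 9.692×10³ = 6.090×10⁴ s.
= 16.92 hours.

T ≈ 16.9 hours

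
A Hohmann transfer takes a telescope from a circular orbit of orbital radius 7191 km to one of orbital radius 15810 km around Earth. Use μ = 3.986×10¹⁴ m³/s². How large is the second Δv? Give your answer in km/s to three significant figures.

Δv ≈ 1.05 km/s

r₁ = 7191 km = 7.191×10⁶ m.
r₂ = 15810 km = 1.581×10⁷ m.
Transfer ellipse a_t = (r₁ + r₂)/2 = 1.150×10⁷ m.
At r₁: circular v_c1 = √(μ/r₁) = 7445 m/s; transfer-perigee v_p = √[μ(2/r₁ − 1/a_t)] = 8729 m/s.
At r₂: circular v_c2 = √(μ/r₂) = 5021 m/s; transfer-apogee v_a = √[μ(2/r₂ − 1/a_t)] = 3970 m/s.
Δv₂ = v_c2 − v_a = 1051 m/s.
= 1.051 km/s.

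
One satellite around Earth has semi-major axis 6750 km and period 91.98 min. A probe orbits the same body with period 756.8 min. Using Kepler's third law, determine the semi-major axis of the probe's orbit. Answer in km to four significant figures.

Kepler's third law: a³ ∝ T², so a₂ = a₁ (T₂/T₁)^(2/3).
T₂/T₁ = 8.228, (T₂/T₁)^(2/3) = 4.076.
a₂ = 6750 × 4.076 = 27510 km.

a₂ ≈ 27510 km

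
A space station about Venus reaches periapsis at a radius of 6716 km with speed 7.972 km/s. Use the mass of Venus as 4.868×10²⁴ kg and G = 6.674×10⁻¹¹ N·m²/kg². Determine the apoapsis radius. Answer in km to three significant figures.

apoapsis radius ≈ 12900 km

μ = GM = 6.674×10⁻¹¹ × 4.868×10²⁴ = 3.249×10¹⁴ m³/s².
r_p = 6.716×10⁶ m.
Specific energy ε = v²/2 − μ/r = -1.660×10⁷ J/kg, so a = −μ/(2ε) = 9.786×10⁶ m.
The apsides satisfy r_p + r_a = 2a, so the apoapsis radius is 2a − r_p = 1.286×10⁷ m = 12857 km.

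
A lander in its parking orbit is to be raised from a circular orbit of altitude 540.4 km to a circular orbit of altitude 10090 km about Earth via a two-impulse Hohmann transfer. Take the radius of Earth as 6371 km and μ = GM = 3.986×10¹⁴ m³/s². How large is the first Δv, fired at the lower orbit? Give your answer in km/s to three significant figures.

Δv ≈ 1.42 km/s

r₁ = 6371 + 540.4 = 6911.4 km = 6.9114×10⁶ m.
r₂ = 6371 + 10090 = 16461 km = 1.6461×10⁷ m.
Transfer ellipse a_t = (r₁ + r₂)/2 = 1.169×10⁷ m.
At r₁: circular v_c1 = √(μ/r₁) = 7594 m/s; transfer-perigee v_p = √[μ(2/r₁ − 1/a_t)] = 9013 m/s.
Δv₁ = v_p − v_c1 = 1419 m/s.
= 1.419 km/s.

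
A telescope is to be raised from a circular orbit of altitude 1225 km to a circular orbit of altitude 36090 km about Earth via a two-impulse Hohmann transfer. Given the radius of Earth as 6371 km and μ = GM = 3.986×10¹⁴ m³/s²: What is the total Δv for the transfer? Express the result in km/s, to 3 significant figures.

r₁ = 6371 + 1225 = 7596.0 km = 7.5960×10⁶ m.
r₂ = 6371 + 36090 = 42461 km = 4.2461×10⁷ m.
Transfer ellipse a_t = (r₁ + r₂)/2 = 2.503×10⁷ m.
At r₁: circular v_c1 = √(μ/r₁) = 7244 m/s; transfer-perigee v_p = √[μ(2/r₁ − 1/a_t)] = 9435 m/s.
Δv₁ = v_p − v_c1 = 2191 m/s.
At r₂: circular v_c2 = √(μ/r₂) = 3064 m/s; transfer-apogee v_a = √[μ(2/r₂ − 1/a_t)] = 1688 m/s.
Δv₂ = v_c2 − v_a = 1376 m/s.
Total Δv = Δv₁ + Δv₂ = 3567 m/s = 3.567 km/s.

Δv_total ≈ 3.57 km/s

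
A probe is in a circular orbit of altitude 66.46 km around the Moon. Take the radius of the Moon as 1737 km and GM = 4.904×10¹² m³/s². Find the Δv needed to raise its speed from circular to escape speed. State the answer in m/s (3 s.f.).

Δv ≈ 683 m/s

r = 1737 + 66.46 = 1803.5 km = 1.8035×10⁶ m.
Circular speed v_c = √(μ/r) = 1649 m/s.
Escape speed v_esc = √(2μ/r) = √2 × v_c = 2332 m/s.
Δv = v_esc − v_c = 683.0 m/s.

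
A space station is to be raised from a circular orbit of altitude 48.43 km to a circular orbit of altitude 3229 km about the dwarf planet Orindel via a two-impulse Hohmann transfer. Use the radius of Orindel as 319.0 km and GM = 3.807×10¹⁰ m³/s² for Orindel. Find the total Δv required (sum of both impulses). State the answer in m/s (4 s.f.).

Δv_total ≈ 170.2 m/s

r₁ = 319.0 + 48.43 = 367.43 km = 3.6743×10⁵ m.
r₂ = 319.0 + 3229 = 3548.0 km = 3.5480×10⁶ m.
Transfer ellipse a_t = (r₁ + r₂)/2 = 1.958×10⁶ m.
At r₁: circular v_c1 = √(μ/r₁) = 321.9 m/s; transfer-periapsis v_p = √[μ(2/r₁ − 1/a_t)] = 433.3 m/s.
Δv₁ = v_p − v_c1 = 111.4 m/s.
At r₂: circular v_c2 = √(μ/r₂) = 103.6 m/s; transfer-apoapsis v_a = √[μ(2/r₂ − 1/a_t)] = 44.88 m/s.
Δv₂ = v_c2 − v_a = 58.71 m/s.
Total Δv = Δv₁ + Δv₂ = 170.2 m/s.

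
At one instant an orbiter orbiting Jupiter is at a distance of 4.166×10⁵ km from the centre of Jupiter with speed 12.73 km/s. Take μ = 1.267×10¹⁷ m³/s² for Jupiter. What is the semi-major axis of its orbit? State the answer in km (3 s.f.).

a ≈ 2.84×10⁵ km

r = 4.166×10⁸ m.
Vis-viva rearranged: 1/a = 2/r − v²/μ = 4.801×10⁻⁹ − 1.279×10⁻⁹ = 3.522×10⁻⁹ m⁻¹.
a = 2.840×10⁸ m = 2.8395×10⁵ km.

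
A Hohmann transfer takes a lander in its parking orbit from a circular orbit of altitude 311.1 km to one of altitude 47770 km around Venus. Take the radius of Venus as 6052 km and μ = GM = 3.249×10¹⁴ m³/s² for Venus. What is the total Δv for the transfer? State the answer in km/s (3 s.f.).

Δv_total ≈ 3.74 km/s

r₁ = 6052 + 311.1 = 6363.1 km = 6.3631×10⁶ m.
r₂ = 6052 + 47770 = 53822 km = 5.3822×10⁷ m.
Transfer ellipse a_t = (r₁ + r₂)/2 = 3.009×10⁷ m.
At r₁: circular v_c1 = √(μ/r₁) = 7146 m/s; transfer-periapsis v_p = √[μ(2/r₁ − 1/a_t)] = 9556 m/s.
Δv₁ = v_p − v_c1 = 2411 m/s.
At r₂: circular v_c2 = √(μ/r₂) = 2457 m/s; transfer-apoapsis v_a = √[μ(2/r₂ − 1/a_t)] = 1130 m/s.
Δv₂ = v_c2 − v_a = 1327 m/s.
Total Δv = Δv₁ + Δv₂ = 3738 m/s = 3.738 km/s.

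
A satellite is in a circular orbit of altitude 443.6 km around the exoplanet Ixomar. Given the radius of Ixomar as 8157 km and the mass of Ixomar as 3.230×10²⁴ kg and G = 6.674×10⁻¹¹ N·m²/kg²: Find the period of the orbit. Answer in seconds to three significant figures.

T ≈ 10800 seconds

μ = GM = 6.674×10⁻¹¹ × 3.230×10²⁴ = 2.156×10¹⁴ m³/s².
r = 8157 + 443.6 = 8600.6 km = 8.6006×10⁶ m.
Kepler's third law: T = 2π√(r³/μ) = 2π√((8.601×10⁶)³ / 2.156×10¹⁴).
r³/μ = 2.951×10⁶ s², so T = 2π × 1.718×10³ = 1.079×10⁴ s.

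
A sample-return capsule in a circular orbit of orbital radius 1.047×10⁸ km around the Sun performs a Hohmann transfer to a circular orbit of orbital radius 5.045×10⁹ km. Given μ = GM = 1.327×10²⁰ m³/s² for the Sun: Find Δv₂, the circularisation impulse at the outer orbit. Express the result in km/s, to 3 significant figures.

Δv ≈ 4.09 km/s

r₁ = 1.047×10⁸ km = 1.047×10¹¹ m.
r₂ = 5.045×10⁹ km = 5.045×10¹² m.
Transfer ellipse a_t = (r₁ + r₂)/2 = 2.575×10¹² m.
At r₁: circular v_c1 = √(μ/r₁) = 35600 m/s; transfer-perihelion v_p = √[μ(2/r₁ − 1/a_t)] = 49830 m/s.
At r₂: circular v_c2 = √(μ/r₂) = 5129 m/s; transfer-aphelion v_a = √[μ(2/r₂ − 1/a_t)] = 1034 m/s.
Δv₂ = v_c2 − v_a = 4094 m/s.
= 4.094 km/s.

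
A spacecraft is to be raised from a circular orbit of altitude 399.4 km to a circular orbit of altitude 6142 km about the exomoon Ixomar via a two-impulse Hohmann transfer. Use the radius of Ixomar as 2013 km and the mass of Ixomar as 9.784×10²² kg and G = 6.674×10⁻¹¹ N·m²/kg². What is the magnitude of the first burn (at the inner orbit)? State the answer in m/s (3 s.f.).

μ = GM = 6.674×10⁻¹¹ × 9.784×10²² = 6.530×10¹² m³/s².
r₁ = 2013 + 399.4 = 2412.4 km = 2.4124×10⁶ m.
r₂ = 2013 + 6142 = 8155.0 km = 8.1550×10⁶ m.
Transfer ellipse a_t = (r₁ + r₂)/2 = 5.284×10⁶ m.
At r₁: circular v_c1 = √(μ/r₁) = 1645 m/s; transfer-periapsis v_p = √[μ(2/r₁ − 1/a_t)] = 2044 m/s.
Δv₁ = v_p − v_c1 = 398.7 m/s.

Δv ≈ 399 m/s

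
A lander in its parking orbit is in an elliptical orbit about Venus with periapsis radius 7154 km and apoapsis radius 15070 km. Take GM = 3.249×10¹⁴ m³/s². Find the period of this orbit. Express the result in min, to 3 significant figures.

T ≈ 215 min

Semi-major axis a = (r_p + r_a)/2 = (7154.0 + 15070)/2 = 11112 km = 1.111×10⁷ m.
By Kepler's third law T = 2π√(a³/μ) = 2π × 2.055×10³ = 1.291×10⁴ s.
= 215.2 min.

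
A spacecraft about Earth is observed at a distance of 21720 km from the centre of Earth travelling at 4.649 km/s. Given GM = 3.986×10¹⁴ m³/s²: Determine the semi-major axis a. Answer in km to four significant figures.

a ≈ 26410 km

r = 2.172×10⁷ m.
Vis-viva rearranged: 1/a = 2/r − v²/μ = 9.208×10⁻⁸ − 5.422×10⁻⁸ = 3.786×10⁻⁸ m⁻¹.
a = 2.641×10⁷ m = 26414 km.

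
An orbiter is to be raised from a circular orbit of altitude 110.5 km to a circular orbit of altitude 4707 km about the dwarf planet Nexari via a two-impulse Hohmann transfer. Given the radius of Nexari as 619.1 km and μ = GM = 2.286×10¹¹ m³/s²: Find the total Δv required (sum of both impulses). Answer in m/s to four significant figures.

r₁ = 619.1 + 110.5 = 729.60 km = 7.2960×10⁵ m.
r₂ = 619.1 + 4707 = 5326.1 km = 5.3261×10⁶ m.
Transfer ellipse a_t = (r₁ + r₂)/2 = 3.028×10⁶ m.
At r₁: circular v_c1 = √(μ/r₁) = 559.8 m/s; transfer-periapsis v_p = √[μ(2/r₁ − 1/a_t)] = 742.4 m/s.
Δv₁ = v_p − v_c1 = 182.6 m/s.
At r₂: circular v_c2 = √(μ/r₂) = 207.2 m/s; transfer-apoapsis v_a = √[μ(2/r₂ − 1/a_t)] = 101.7 m/s.
Δv₂ = v_c2 − v_a = 105.5 m/s.
Total Δv = Δv₁ + Δv₂ = 288.1 m/s.

Δv_total ≈ 288.1 m/s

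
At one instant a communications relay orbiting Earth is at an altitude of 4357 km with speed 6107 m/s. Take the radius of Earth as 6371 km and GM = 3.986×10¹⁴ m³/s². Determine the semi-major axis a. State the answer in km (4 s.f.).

r = 6371 + 4357 = 10728 km = 1.073×10⁷ m.
Specific orbital energy ε = v²/2 − μ/r = (6107)²/2 − 3.986×10¹⁴/1.073×10⁷ = -1.851×10⁷ J/kg.
Since ε = −μ/(2a), a = −μ/(2ε) = 1.077×10⁷ m = 10769 km.

a ≈ 10770 km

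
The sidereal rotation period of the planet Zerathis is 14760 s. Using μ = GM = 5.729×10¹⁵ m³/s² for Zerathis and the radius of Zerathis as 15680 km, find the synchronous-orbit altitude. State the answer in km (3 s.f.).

A synchronous orbit has period T, so by Kepler's third law a = (μT²/4π²)^(1/3).
μT²/4π² = 5.729×10¹⁵ × (1.476×10⁴)² / 39.48 = 3.161×10²² m³.
a = 3.162×10⁷ m = 31620 km.
Altitude h = a − R = 31620 − 15680 = 15940 km.

h_sync ≈ 15900 km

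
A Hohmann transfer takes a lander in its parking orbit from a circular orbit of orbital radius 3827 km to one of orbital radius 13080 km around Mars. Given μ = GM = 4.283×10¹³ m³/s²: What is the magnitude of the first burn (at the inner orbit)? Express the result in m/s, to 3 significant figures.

Δv ≈ 816 m/s

r₁ = 3827 km = 3.827×10⁶ m.
r₂ = 13080 km = 1.308×10⁷ m.
Transfer ellipse a_t = (r₁ + r₂)/2 = 8.454×10⁶ m.
At r₁: circular v_c1 = √(μ/r₁) = 3345 m/s; transfer-periapsis v_p = √[μ(2/r₁ − 1/a_t)] = 4161 m/s.
Δv₁ = v_p − v_c1 = 815.9 m/s.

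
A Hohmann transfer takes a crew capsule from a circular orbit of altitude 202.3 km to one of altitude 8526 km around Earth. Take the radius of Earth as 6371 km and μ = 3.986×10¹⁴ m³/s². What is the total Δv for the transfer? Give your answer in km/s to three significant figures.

Δv_total ≈ 2.51 km/s

r₁ = 6371 + 202.3 = 6573.3 km = 6.5733×10⁶ m.
r₂ = 6371 + 8526 = 14897 km = 1.4897×10⁷ m.
Transfer ellipse a_t = (r₁ + r₂)/2 = 1.074×10⁷ m.
At r₁: circular v_c1 = √(μ/r₁) = 7787 m/s; transfer-perigee v_p = √[μ(2/r₁ − 1/a_t)] = 9173 m/s.
Δv₁ = v_p − v_c1 = 1386 m/s.
At r₂: circular v_c2 = √(μ/r₂) = 5173 m/s; transfer-apogee v_a = √[μ(2/r₂ − 1/a_t)] = 4048 m/s.
Δv₂ = v_c2 − v_a = 1125 m/s.
Total Δv = Δv₁ + Δv₂ = 2511 m/s = 2.511 km/s.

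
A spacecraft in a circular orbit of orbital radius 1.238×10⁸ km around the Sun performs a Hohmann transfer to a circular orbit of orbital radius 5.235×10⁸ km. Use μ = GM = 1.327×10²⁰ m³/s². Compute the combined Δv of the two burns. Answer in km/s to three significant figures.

Δv_total ≈ 15.0 km/s

r₁ = 1.238×10⁸ km = 1.238×10¹¹ m.
r₂ = 5.235×10⁸ km = 5.235×10¹¹ m.
Transfer ellipse a_t = (r₁ + r₂)/2 = 3.236×10¹¹ m.
At r₁: circular v_c1 = √(μ/r₁) = 32740 m/s; transfer-perihelion v_p = √[μ(2/r₁ − 1/a_t)] = 41640 m/s.
Δv₁ = v_p − v_c1 = 8899 m/s.
At r₂: circular v_c2 = √(μ/r₂) = 15920 m/s; transfer-aphelion v_a = √[μ(2/r₂ − 1/a_t)] = 9847 m/s.
Δv₂ = v_c2 − v_a = 6074 m/s.
Total Δv = Δv₁ + Δv₂ = 14970 m/s = 14.97 km/s.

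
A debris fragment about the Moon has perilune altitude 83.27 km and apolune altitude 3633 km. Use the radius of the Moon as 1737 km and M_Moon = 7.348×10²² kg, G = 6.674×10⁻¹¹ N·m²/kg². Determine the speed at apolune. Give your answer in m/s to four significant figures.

μ = GM = 6.674×10⁻¹¹ × 7.348×10²² = 4.904×10¹² m³/s².
r_p = 1737 + 83.27 = 1820.3 km = 1.8203×10⁶ m.
r_a = 1737 + 3633 = 5370.0 km = 5.3700×10⁶ m.
Semi-major axis a = (r_p + r_a)/2 = 3595.1 km = 3.595×10⁶ m.
Vis-viva: v² = μ(2/r − 1/a) = 4.904×10¹² × (3.724×10⁻⁷ − 2.782×10⁻⁷) = 4.624×10⁵ m²/s².
v = 680.0 m/s.

v ≈ 680.0 m/s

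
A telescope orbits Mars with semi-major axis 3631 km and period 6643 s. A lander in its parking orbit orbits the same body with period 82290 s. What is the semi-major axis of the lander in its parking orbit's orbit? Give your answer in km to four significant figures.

Kepler's third law: a³ ∝ T², so a₂ = a₁ (T₂/T₁)^(2/3).
T₂/T₁ = 12.39, (T₂/T₁)^(2/3) = 5.354.
a₂ = 3631 × 5.354 = 19440 km.

a₂ ≈ 19440 km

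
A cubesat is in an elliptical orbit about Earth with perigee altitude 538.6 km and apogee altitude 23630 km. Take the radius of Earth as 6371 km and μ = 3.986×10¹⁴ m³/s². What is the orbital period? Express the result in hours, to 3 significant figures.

r_p = 6371 + 538.6 = 6909.6 km = 6.9096×10⁶ m.
r_a = 6371 + 23630 = 30001 km = 3.0001×10⁷ m.
Semi-major axis a = (r_p + r_a)/2 = (6909.6 + 30001)/2 = 18455 km = 1.846×10⁷ m.
By Kepler's third law T = 2π√(a³/μ) = 2π × 3.971×10³ = 2.495×10⁴ s.
= 6.931 hours.

T ≈ 6.93 hours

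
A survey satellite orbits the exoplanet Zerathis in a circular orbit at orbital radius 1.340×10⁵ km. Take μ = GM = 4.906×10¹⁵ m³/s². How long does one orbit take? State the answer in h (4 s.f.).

r = 1.340×10⁵ km = 1.340×10⁸ m.
Kepler's third law: T = 2π√(r³/μ) = 2π√((1.340×10⁸)³ / 4.906×10¹⁵).
r³/μ = 4.904×10⁸ s², so T = 2π × 2.215×10⁴ = 1.391×10⁵ s.
Converting: 1.391×10⁵ s ÷ 3600 = 38.65 h.

T ≈ 38.65 h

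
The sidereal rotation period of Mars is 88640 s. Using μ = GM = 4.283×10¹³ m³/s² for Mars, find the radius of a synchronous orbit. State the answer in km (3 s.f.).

r_sync ≈ 20400 km

A synchronous orbit has period T, so by Kepler's third law a = (μT²/4π²)^(1/3).
μT²/4π² = 4.283×10¹³ × (8.864×10⁴)² / 39.48 = 8.524×10²¹ m³.
a = 2.043×10⁷ m = 20428 km.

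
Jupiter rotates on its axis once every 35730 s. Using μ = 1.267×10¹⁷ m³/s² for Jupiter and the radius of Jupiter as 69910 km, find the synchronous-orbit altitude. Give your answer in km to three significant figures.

A synchronous orbit has period T, so by Kepler's third law a = (μT²/4π²)^(1/3).
μT²/4π² = 1.267×10¹⁷ × (3.573×10⁴)² / 39.48 = 4.097×10²⁴ m³.
a = 1.600×10⁸ m = 1.6002×10⁵ km.
Altitude h = a − R = 1.6002×10⁵ − 69910 = 90105 km.

h_sync ≈ 90100 km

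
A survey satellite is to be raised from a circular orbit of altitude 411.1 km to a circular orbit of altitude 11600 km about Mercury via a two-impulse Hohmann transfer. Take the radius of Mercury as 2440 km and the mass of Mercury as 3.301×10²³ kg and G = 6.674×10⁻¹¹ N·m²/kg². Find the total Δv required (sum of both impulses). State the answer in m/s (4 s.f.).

μ = GM = 6.674×10⁻¹¹ × 3.301×10²³ = 2.203×10¹³ m³/s².
r₁ = 2440 + 411.1 = 2851.1 km = 2.8511×10⁶ m.
r₂ = 2440 + 11600 = 14040 km = 1.4040×10⁷ m.
Transfer ellipse a_t = (r₁ + r₂)/2 = 8.446×10⁶ m.
At r₁: circular v_c1 = √(μ/r₁) = 2780 m/s; transfer-periherm v_p = √[μ(2/r₁ − 1/a_t)] = 3584 m/s.
Δv₁ = v_p − v_c1 = 804.3 m/s.
At r₂: circular v_c2 = √(μ/r₂) = 1253 m/s; transfer-apoherm v_a = √[μ(2/r₂ − 1/a_t)] = 727.8 m/s.
Δv₂ = v_c2 − v_a = 524.8 m/s.
Total Δv = Δv₁ + Δv₂ = 1329 m/s.

Δv_total ≈ 1329 m/s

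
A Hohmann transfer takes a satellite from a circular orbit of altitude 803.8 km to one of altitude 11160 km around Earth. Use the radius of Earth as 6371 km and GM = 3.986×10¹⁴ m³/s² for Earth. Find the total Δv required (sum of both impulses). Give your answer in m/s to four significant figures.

Δv_total ≈ 2560 m/s

r₁ = 6371 + 803.8 = 7174.8 km = 7.1748×10⁶ m.
r₂ = 6371 + 11160 = 17531 km = 1.7531×10⁷ m.
Transfer ellipse a_t = (r₁ + r₂)/2 = 1.235×10⁷ m.
At r₁: circular v_c1 = √(μ/r₁) = 7454 m/s; transfer-perigee v_p = √[μ(2/r₁ − 1/a_t)] = 8879 m/s.
Δv₁ = v_p − v_c1 = 1426 m/s.
At r₂: circular v_c2 = √(μ/r₂) = 4768 m/s; transfer-apogee v_a = √[μ(2/r₂ − 1/a_t)] = 3634 m/s.
Δv₂ = v_c2 − v_a = 1134 m/s.
Total Δv = Δv₁ + Δv₂ = 2560 m/s.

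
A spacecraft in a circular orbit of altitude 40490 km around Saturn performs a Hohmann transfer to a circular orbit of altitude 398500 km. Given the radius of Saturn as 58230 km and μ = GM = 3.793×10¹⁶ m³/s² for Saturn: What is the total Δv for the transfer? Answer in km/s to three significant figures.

r₁ = 58230 + 40490 = 98720 km = 9.8720×10⁷ m.
r₂ = 58230 + 398500 = 456730 km = 4.5673×10⁸ m.
Transfer ellipse a_t = (r₁ + r₂)/2 = 2.777×10⁸ m.
At r₁: circular v_c1 = √(μ/r₁) = 19600 m/s; transfer-perikrone v_p = √[μ(2/r₁ − 1/a_t)] = 25140 m/s.
Δv₁ = v_p − v_c1 = 5535 m/s.
At r₂: circular v_c2 = √(μ/r₂) = 9113 m/s; transfer-apokrone v_a = √[μ(2/r₂ − 1/a_t)] = 5433 m/s.
Δv₂ = v_c2 − v_a = 3680 m/s.
Total Δv = Δv₁ + Δv₂ = 9215 m/s = 9.215 km/s.

Δv_total ≈ 9.22 km/s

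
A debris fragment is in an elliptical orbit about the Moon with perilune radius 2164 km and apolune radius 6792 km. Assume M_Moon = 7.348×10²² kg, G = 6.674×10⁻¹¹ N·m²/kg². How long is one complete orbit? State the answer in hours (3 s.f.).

T ≈ 7.47 hours

μ = GM = 6.674×10⁻¹¹ × 7.348×10²² = 4.904×10¹² m³/s².
Semi-major axis a = (r_p + r_a)/2 = (2164.0 + 6792.0)/2 = 4478.0 km = 4.478×10⁶ m.
By Kepler's third law T = 2π√(a³/μ) = 2π × 4.279×10³ = 2.689×10⁴ s.
= 7.468 hours.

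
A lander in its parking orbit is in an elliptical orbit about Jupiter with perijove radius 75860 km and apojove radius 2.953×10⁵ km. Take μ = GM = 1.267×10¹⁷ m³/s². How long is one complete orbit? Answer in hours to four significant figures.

Semi-major axis a = (r_p + r_a)/2 = (75860 + 2.9530×10⁵)/2 = 1.8558×10⁵ km = 1.856×10⁸ m.
By Kepler's third law T = 2π√(a³/μ) = 2π × 7.102×10³ = 4.463×10⁴ s.
= 12.40 hours.

T ≈ 12.40 hours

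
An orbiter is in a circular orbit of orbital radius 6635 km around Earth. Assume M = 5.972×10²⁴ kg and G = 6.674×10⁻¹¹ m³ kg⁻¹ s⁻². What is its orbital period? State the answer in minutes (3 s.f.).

T ≈ 89.6 minutes

μ = GM = 6.674×10⁻¹¹ × 5.972×10²⁴ = 3.986×10¹⁴ m³/s².
r = 6635 km = 6.635×10⁶ m.
Kepler's third law: T = 2π√(r³/μ) = 2π√((6.635×10⁶)³ / 3.986×10¹⁴).
r³/μ = 7.329×10⁵ s², so T = 2π × 8.561×10² = 5.379×10³ s.
Converting: 5.379×10³ s ÷ 60.00 = 89.65 minutes.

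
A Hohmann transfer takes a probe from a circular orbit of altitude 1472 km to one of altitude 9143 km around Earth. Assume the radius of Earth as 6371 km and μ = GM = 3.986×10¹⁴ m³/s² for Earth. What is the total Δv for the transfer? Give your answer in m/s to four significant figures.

r₁ = 6371 + 1472 = 7843.0 km = 7.8430×10⁶ m.
r₂ = 6371 + 9143 = 15514 km = 1.5514×10⁷ m.
Transfer ellipse a_t = (r₁ + r₂)/2 = 1.168×10⁷ m.
At r₁: circular v_c1 = √(μ/r₁) = 7129 m/s; transfer-perigee v_p = √[μ(2/r₁ − 1/a_t)] = 8217 m/s.
Δv₁ = v_p − v_c1 = 1088 m/s.
At r₂: circular v_c2 = √(μ/r₂) = 5069 m/s; transfer-apogee v_a = √[μ(2/r₂ − 1/a_t)] = 4154 m/s.
Δv₂ = v_c2 − v_a = 914.9 m/s.
Total Δv = Δv₁ + Δv₂ = 2003 m/s.

Δv_total ≈ 2003 m/s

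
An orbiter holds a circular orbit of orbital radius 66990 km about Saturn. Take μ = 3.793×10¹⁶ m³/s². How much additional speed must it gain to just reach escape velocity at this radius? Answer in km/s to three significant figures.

r = 66990 km = 6.699×10⁷ m.
Circular speed v_c = √(μ/r) = 23800 m/s.
Escape speed v_esc = √(2μ/r) = √2 × v_c = 33650 m/s.
Δv = v_esc − v_c = 9856 m/s = 9.856 km/s.

Δv ≈ 9.86 km/s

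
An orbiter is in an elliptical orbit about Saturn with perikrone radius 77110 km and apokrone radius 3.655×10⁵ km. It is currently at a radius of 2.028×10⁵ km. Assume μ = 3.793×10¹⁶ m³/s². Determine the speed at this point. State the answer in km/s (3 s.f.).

Semi-major axis a = (r_p + r_a)/2 = 2.2130×10⁵ km = 2.213×10⁸ m.
Vis-viva: v² = μ(2/r − 1/a) = 3.793×10¹⁶ × (9.862×10⁻⁹ − 4.519×10⁻⁹) = 2.027×10⁸ m²/s².
v = 14240 m/s = 14.24 km/s.

v ≈ 14.2 km/s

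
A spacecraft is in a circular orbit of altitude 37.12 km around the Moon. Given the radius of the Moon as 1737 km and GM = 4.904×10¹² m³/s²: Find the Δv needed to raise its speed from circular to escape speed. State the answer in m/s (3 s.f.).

Δv ≈ 689 m/s

r = 1737 + 37.12 = 1774.1 km = 1.7741×10⁶ m.
Circular speed v_c = √(μ/r) = 1663 m/s.
Escape speed v_esc = √(2μ/r) = √2 × v_c = 2351 m/s.
Δv = v_esc − v_c = 688.7 m/s.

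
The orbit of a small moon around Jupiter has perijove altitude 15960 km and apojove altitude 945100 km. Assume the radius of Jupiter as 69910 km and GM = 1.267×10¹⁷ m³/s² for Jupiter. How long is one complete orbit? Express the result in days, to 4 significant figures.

r_p = 69910 + 15960 = 85870 km = 8.5870×10⁷ m.
r_a = 69910 + 945100 = 1015000 km = 1.0150×10⁹ m.
Semi-major axis a = (r_p + r_a)/2 = (85870 + 1.0150×10⁶)/2 = 5.5044×10⁵ km = 5.504×10⁸ m.
By Kepler's third law T = 2π√(a³/μ) = 2π × 3.628×10⁴ = 2.280×10⁵ s.
= 2.638 days.

T ≈ 2.638 days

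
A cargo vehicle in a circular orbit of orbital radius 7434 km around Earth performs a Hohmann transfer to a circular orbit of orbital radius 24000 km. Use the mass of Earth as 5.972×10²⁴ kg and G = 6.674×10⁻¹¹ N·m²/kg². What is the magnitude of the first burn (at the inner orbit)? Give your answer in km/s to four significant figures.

Δv ≈ 1.726 km/s

μ = GM = 6.674×10⁻¹¹ × 5.972×10²⁴ = 3.986×10¹⁴ m³/s².
r₁ = 7434 km = 7.434×10⁶ m.
r₂ = 24000 km = 2.400×10⁷ m.
Transfer ellipse a_t = (r₁ + r₂)/2 = 1.572×10⁷ m.
At r₁: circular v_c1 = √(μ/r₁) = 7322 m/s; transfer-perigee v_p = √[μ(2/r₁ − 1/a_t)] = 9048 m/s.
Δv₁ = v_p − v_c1 = 1726 m/s.
= 1.726 km/s.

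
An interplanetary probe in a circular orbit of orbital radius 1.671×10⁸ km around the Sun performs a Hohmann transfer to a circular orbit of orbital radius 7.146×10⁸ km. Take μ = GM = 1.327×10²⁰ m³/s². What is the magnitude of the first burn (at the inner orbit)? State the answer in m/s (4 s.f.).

Δv ≈ 7698 m/s

r₁ = 1.671×10⁸ km = 1.671×10¹¹ m.
r₂ = 7.146×10⁸ km = 7.146×10¹¹ m.
Transfer ellipse a_t = (r₁ + r₂)/2 = 4.408×10¹¹ m.
At r₁: circular v_c1 = √(μ/r₁) = 28180 m/s; transfer-perihelion v_p = √[μ(2/r₁ − 1/a_t)] = 35880 m/s.
Δv₁ = v_p − v_c1 = 7698 m/s.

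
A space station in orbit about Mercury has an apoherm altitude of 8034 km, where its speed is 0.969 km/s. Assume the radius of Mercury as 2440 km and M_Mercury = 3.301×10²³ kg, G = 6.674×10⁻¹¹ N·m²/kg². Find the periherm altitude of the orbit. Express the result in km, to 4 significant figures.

μ = GM = 6.674×10⁻¹¹ × 3.301×10²³ = 2.203×10¹³ m³/s².
r_a = 2440 + 8034 = 10474 km = 1.047×10⁷ m.
Specific energy ε = v²/2 − μ/r = -1.634×10⁶ J/kg, so a = −μ/(2ε) = 6.742×10⁶ m.
The apsides satisfy r_p + r_a = 2a, so the periherm radius is 2a − r_a = 3.010×10⁶ m = 3009.6 km.
Periherm altitude = 3009.6 − 2440 = 569.56 km.

periherm altitude ≈ 569.6 km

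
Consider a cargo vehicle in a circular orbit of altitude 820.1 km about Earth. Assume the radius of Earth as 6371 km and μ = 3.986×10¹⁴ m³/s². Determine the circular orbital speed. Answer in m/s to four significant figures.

v ≈ 7445 m/s

r = 6371 + 820.1 = 7191.1 km = 7.1911×10⁶ m.
For a circular orbit v = √(μ/r) = √(3.986×10¹⁴ / 7.191×10⁶) = √(5.543×10⁷) = 7445 m/s.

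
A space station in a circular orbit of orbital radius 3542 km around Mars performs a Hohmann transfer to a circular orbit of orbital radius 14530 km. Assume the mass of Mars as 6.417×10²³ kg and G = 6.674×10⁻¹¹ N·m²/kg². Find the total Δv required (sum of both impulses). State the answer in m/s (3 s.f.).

μ = GM = 6.674×10⁻¹¹ × 6.417×10²³ = 4.283×10¹³ m³/s².
r₁ = 3542 km = 3.542×10⁶ m.
r₂ = 14530 km = 1.453×10⁷ m.
Transfer ellipse a_t = (r₁ + r₂)/2 = 9.036×10⁶ m.
At r₁: circular v_c1 = √(μ/r₁) = 3477 m/s; transfer-periapsis v_p = √[μ(2/r₁ − 1/a_t)] = 4409 m/s.
Δv₁ = v_p − v_c1 = 932.2 m/s.
At r₂: circular v_c2 = √(μ/r₂) = 1717 m/s; transfer-apoapsis v_a = √[μ(2/r₂ − 1/a_t)] = 1075 m/s.
Δv₂ = v_c2 − v_a = 641.9 m/s.
Total Δv = Δv₁ + Δv₂ = 1574 m/s.

Δv_total ≈ 1570 m/s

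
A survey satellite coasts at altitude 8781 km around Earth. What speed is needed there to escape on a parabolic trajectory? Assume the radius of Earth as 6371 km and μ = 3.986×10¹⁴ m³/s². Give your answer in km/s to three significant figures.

r = 6371 + 8781 = 15152 km = 1.5152×10⁷ m.
Escape speed v_esc = √(2μ/r) = √(2 × 3.986×10¹⁴ / 1.515×10⁷) = √(5.261×10⁷) = 7254 m/s.
= 7.254 km/s.

v_esc ≈ 7.25 km/s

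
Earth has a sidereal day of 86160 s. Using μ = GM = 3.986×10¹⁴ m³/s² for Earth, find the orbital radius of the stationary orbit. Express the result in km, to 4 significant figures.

r_sync ≈ 42160 km

A synchronous orbit has period T, so by Kepler's third law a = (μT²/4π²)^(1/3).
μT²/4π² = 3.986×10¹⁴ × (8.616×10⁴)² / 39.48 = 7.495×10²² m³.
a = 4.216×10⁷ m = 42163 km.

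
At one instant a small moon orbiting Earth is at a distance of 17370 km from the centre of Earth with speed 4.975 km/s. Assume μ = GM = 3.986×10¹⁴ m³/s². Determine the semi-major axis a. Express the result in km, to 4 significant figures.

a ≈ 18850 km

r = 1.737×10⁷ m.
Specific orbital energy ε = v²/2 − μ/r = (4975)²/2 − 3.986×10¹⁴/1.737×10⁷ = -1.057×10⁷ J/kg.
Since ε = −μ/(2a), a = −μ/(2ε) = 1.885×10⁷ m = 18851 km.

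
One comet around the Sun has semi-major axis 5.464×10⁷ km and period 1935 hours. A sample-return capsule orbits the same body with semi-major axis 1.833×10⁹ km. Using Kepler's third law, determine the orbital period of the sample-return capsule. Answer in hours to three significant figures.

T₂ ≈ 3.76×10⁵ hours

Kepler's third law: T² ∝ a³, so T₂ = T₁ (a₂/a₁)^(3/2).
a₂/a₁ = 33.55, (a₂/a₁)^(3/2) = 194.3.
T₂ = 1935 × 194.3 = 3.760×10⁵ hours.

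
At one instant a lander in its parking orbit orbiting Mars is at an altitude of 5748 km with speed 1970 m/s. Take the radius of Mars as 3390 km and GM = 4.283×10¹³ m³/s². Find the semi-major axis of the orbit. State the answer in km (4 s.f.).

r = 3390 + 5748 = 9138.0 km = 9.138×10⁶ m.
Specific orbital energy ε = v²/2 − μ/r = (1970)²/2 − 4.283×10¹³/9.138×10⁶ = -2.747×10⁶ J/kg.
Since ε = −μ/(2a), a = −μ/(2ε) = 7.797×10⁶ m = 7797.0 km.

a ≈ 7797 km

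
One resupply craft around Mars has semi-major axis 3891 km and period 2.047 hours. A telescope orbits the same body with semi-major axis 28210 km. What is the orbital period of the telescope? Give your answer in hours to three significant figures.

T₂ ≈ 40.0 hours

Kepler's third law: T² ∝ a³, so T₂ = T₁ (a₂/a₁)^(3/2).
a₂/a₁ = 7.250, (a₂/a₁)^(3/2) = 19.52.
T₂ = 2.047 × 19.52 = 39.96 hours.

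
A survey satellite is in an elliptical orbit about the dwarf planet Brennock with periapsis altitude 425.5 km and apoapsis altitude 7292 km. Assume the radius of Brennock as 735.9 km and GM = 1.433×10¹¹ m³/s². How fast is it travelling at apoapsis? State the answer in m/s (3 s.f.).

r_p = 735.9 + 425.5 = 1161.4 km = 1.1614×10⁶ m.
r_a = 735.9 + 7292 = 8027.9 km = 8.0279×10⁶ m.
Semi-major axis a = (r_p + r_a)/2 = 4594.6 km = 4.595×10⁶ m.
Vis-viva: v² = μ(2/r − 1/a) = 1.433×10¹¹ × (2.491×10⁻⁷ − 2.176×10⁻⁷) = 4.512×10³ m²/s².
v = 67.17 m/s.

v ≈ 67.2 m/s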